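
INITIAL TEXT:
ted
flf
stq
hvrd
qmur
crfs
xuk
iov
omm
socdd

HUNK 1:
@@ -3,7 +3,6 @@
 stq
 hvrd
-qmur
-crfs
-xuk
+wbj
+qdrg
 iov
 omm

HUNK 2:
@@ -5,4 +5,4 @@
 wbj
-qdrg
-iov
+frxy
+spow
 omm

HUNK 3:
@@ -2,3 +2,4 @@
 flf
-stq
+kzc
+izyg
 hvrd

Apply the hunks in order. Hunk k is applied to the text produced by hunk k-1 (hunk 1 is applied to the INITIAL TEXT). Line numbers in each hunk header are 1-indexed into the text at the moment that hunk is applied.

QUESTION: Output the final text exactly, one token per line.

Answer: ted
flf
kzc
izyg
hvrd
wbj
frxy
spow
omm
socdd

Derivation:
Hunk 1: at line 3 remove [qmur,crfs,xuk] add [wbj,qdrg] -> 9 lines: ted flf stq hvrd wbj qdrg iov omm socdd
Hunk 2: at line 5 remove [qdrg,iov] add [frxy,spow] -> 9 lines: ted flf stq hvrd wbj frxy spow omm socdd
Hunk 3: at line 2 remove [stq] add [kzc,izyg] -> 10 lines: ted flf kzc izyg hvrd wbj frxy spow omm socdd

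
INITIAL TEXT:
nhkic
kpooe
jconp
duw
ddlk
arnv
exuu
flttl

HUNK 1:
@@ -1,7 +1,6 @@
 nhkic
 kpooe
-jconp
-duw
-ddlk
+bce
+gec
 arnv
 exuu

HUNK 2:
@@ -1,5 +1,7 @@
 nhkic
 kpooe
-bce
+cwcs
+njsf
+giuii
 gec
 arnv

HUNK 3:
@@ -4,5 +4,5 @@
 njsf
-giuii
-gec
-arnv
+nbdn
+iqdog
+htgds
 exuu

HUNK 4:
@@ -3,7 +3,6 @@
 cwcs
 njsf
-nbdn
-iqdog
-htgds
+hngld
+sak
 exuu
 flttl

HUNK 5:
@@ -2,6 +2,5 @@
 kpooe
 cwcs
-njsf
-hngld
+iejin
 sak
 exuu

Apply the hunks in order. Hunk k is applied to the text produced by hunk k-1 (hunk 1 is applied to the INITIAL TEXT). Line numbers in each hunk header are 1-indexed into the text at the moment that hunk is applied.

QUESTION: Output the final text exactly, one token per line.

Answer: nhkic
kpooe
cwcs
iejin
sak
exuu
flttl

Derivation:
Hunk 1: at line 1 remove [jconp,duw,ddlk] add [bce,gec] -> 7 lines: nhkic kpooe bce gec arnv exuu flttl
Hunk 2: at line 1 remove [bce] add [cwcs,njsf,giuii] -> 9 lines: nhkic kpooe cwcs njsf giuii gec arnv exuu flttl
Hunk 3: at line 4 remove [giuii,gec,arnv] add [nbdn,iqdog,htgds] -> 9 lines: nhkic kpooe cwcs njsf nbdn iqdog htgds exuu flttl
Hunk 4: at line 3 remove [nbdn,iqdog,htgds] add [hngld,sak] -> 8 lines: nhkic kpooe cwcs njsf hngld sak exuu flttl
Hunk 5: at line 2 remove [njsf,hngld] add [iejin] -> 7 lines: nhkic kpooe cwcs iejin sak exuu flttl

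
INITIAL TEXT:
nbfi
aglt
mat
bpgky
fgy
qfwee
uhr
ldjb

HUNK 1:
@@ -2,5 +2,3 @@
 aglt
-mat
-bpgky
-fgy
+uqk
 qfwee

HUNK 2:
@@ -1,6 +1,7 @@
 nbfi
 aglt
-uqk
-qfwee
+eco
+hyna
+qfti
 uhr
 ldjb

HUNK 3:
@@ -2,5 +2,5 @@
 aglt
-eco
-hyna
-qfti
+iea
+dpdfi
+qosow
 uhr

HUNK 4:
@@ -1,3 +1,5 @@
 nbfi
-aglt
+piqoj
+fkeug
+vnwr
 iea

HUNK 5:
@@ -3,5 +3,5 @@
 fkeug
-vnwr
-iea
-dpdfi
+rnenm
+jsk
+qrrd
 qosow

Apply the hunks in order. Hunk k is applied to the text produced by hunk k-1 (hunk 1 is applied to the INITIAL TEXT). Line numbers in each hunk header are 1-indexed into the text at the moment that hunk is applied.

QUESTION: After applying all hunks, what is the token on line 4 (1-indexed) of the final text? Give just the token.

Answer: rnenm

Derivation:
Hunk 1: at line 2 remove [mat,bpgky,fgy] add [uqk] -> 6 lines: nbfi aglt uqk qfwee uhr ldjb
Hunk 2: at line 1 remove [uqk,qfwee] add [eco,hyna,qfti] -> 7 lines: nbfi aglt eco hyna qfti uhr ldjb
Hunk 3: at line 2 remove [eco,hyna,qfti] add [iea,dpdfi,qosow] -> 7 lines: nbfi aglt iea dpdfi qosow uhr ldjb
Hunk 4: at line 1 remove [aglt] add [piqoj,fkeug,vnwr] -> 9 lines: nbfi piqoj fkeug vnwr iea dpdfi qosow uhr ldjb
Hunk 5: at line 3 remove [vnwr,iea,dpdfi] add [rnenm,jsk,qrrd] -> 9 lines: nbfi piqoj fkeug rnenm jsk qrrd qosow uhr ldjb
Final line 4: rnenm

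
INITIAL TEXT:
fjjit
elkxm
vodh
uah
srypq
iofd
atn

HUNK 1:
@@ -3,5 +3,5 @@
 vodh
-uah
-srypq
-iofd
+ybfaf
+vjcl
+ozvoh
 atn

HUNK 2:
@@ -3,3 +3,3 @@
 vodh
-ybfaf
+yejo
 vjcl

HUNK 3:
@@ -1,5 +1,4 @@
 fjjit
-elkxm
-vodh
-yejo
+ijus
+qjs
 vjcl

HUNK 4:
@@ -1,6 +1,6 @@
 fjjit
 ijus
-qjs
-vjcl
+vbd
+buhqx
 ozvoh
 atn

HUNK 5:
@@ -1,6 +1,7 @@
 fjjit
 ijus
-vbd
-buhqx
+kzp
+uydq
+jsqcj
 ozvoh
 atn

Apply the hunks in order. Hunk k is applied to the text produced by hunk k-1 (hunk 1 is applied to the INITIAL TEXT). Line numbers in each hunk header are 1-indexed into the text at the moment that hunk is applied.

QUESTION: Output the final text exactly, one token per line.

Hunk 1: at line 3 remove [uah,srypq,iofd] add [ybfaf,vjcl,ozvoh] -> 7 lines: fjjit elkxm vodh ybfaf vjcl ozvoh atn
Hunk 2: at line 3 remove [ybfaf] add [yejo] -> 7 lines: fjjit elkxm vodh yejo vjcl ozvoh atn
Hunk 3: at line 1 remove [elkxm,vodh,yejo] add [ijus,qjs] -> 6 lines: fjjit ijus qjs vjcl ozvoh atn
Hunk 4: at line 1 remove [qjs,vjcl] add [vbd,buhqx] -> 6 lines: fjjit ijus vbd buhqx ozvoh atn
Hunk 5: at line 1 remove [vbd,buhqx] add [kzp,uydq,jsqcj] -> 7 lines: fjjit ijus kzp uydq jsqcj ozvoh atn

Answer: fjjit
ijus
kzp
uydq
jsqcj
ozvoh
atn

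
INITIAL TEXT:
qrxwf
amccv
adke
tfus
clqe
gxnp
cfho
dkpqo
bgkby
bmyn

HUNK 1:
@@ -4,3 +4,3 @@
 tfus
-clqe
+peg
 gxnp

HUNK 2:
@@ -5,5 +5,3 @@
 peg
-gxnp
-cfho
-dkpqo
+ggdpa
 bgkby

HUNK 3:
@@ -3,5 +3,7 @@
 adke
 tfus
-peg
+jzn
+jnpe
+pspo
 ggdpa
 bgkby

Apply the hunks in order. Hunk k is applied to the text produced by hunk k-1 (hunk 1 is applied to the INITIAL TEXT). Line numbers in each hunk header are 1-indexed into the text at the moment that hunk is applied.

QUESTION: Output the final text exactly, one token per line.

Hunk 1: at line 4 remove [clqe] add [peg] -> 10 lines: qrxwf amccv adke tfus peg gxnp cfho dkpqo bgkby bmyn
Hunk 2: at line 5 remove [gxnp,cfho,dkpqo] add [ggdpa] -> 8 lines: qrxwf amccv adke tfus peg ggdpa bgkby bmyn
Hunk 3: at line 3 remove [peg] add [jzn,jnpe,pspo] -> 10 lines: qrxwf amccv adke tfus jzn jnpe pspo ggdpa bgkby bmyn

Answer: qrxwf
amccv
adke
tfus
jzn
jnpe
pspo
ggdpa
bgkby
bmyn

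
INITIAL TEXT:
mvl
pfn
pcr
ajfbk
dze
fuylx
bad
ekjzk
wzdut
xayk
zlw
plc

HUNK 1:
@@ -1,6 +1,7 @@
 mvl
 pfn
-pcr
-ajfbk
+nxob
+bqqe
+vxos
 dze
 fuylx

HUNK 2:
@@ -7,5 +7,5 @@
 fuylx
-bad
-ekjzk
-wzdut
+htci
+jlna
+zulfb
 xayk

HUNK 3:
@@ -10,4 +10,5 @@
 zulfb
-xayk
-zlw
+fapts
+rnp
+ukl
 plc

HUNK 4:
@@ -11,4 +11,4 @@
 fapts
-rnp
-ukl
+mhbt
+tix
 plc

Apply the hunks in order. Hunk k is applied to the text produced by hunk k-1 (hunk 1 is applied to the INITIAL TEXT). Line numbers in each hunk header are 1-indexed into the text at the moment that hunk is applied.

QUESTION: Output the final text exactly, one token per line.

Hunk 1: at line 1 remove [pcr,ajfbk] add [nxob,bqqe,vxos] -> 13 lines: mvl pfn nxob bqqe vxos dze fuylx bad ekjzk wzdut xayk zlw plc
Hunk 2: at line 7 remove [bad,ekjzk,wzdut] add [htci,jlna,zulfb] -> 13 lines: mvl pfn nxob bqqe vxos dze fuylx htci jlna zulfb xayk zlw plc
Hunk 3: at line 10 remove [xayk,zlw] add [fapts,rnp,ukl] -> 14 lines: mvl pfn nxob bqqe vxos dze fuylx htci jlna zulfb fapts rnp ukl plc
Hunk 4: at line 11 remove [rnp,ukl] add [mhbt,tix] -> 14 lines: mvl pfn nxob bqqe vxos dze fuylx htci jlna zulfb fapts mhbt tix plc

Answer: mvl
pfn
nxob
bqqe
vxos
dze
fuylx
htci
jlna
zulfb
fapts
mhbt
tix
plc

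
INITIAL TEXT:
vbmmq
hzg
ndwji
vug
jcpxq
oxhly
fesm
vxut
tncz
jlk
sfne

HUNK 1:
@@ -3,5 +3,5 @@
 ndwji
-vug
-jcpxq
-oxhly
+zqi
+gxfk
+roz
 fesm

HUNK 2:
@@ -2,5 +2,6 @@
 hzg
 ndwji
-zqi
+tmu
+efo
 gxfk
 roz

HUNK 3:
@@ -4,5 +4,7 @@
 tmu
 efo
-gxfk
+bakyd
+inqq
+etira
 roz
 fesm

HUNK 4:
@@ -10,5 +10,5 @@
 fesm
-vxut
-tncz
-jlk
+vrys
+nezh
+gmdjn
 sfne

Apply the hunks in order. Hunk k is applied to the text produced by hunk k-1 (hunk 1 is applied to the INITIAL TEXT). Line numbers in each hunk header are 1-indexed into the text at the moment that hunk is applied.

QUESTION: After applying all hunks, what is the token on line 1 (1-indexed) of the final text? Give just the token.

Answer: vbmmq

Derivation:
Hunk 1: at line 3 remove [vug,jcpxq,oxhly] add [zqi,gxfk,roz] -> 11 lines: vbmmq hzg ndwji zqi gxfk roz fesm vxut tncz jlk sfne
Hunk 2: at line 2 remove [zqi] add [tmu,efo] -> 12 lines: vbmmq hzg ndwji tmu efo gxfk roz fesm vxut tncz jlk sfne
Hunk 3: at line 4 remove [gxfk] add [bakyd,inqq,etira] -> 14 lines: vbmmq hzg ndwji tmu efo bakyd inqq etira roz fesm vxut tncz jlk sfne
Hunk 4: at line 10 remove [vxut,tncz,jlk] add [vrys,nezh,gmdjn] -> 14 lines: vbmmq hzg ndwji tmu efo bakyd inqq etira roz fesm vrys nezh gmdjn sfne
Final line 1: vbmmq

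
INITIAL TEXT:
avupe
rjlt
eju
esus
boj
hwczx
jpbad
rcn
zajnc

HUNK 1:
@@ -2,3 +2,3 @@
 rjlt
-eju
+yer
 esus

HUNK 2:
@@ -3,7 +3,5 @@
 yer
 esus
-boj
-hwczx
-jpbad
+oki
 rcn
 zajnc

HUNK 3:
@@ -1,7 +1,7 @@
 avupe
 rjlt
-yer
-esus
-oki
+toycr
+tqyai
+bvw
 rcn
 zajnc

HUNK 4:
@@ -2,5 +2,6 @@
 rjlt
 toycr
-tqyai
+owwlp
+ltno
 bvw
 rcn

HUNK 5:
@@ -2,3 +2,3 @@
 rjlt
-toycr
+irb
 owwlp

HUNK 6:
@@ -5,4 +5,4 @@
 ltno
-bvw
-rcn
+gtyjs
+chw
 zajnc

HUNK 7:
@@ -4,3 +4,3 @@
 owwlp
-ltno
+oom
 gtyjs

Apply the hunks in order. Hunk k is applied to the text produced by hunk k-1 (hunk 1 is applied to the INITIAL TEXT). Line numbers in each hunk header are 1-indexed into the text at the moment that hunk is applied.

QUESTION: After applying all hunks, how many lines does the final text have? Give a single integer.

Answer: 8

Derivation:
Hunk 1: at line 2 remove [eju] add [yer] -> 9 lines: avupe rjlt yer esus boj hwczx jpbad rcn zajnc
Hunk 2: at line 3 remove [boj,hwczx,jpbad] add [oki] -> 7 lines: avupe rjlt yer esus oki rcn zajnc
Hunk 3: at line 1 remove [yer,esus,oki] add [toycr,tqyai,bvw] -> 7 lines: avupe rjlt toycr tqyai bvw rcn zajnc
Hunk 4: at line 2 remove [tqyai] add [owwlp,ltno] -> 8 lines: avupe rjlt toycr owwlp ltno bvw rcn zajnc
Hunk 5: at line 2 remove [toycr] add [irb] -> 8 lines: avupe rjlt irb owwlp ltno bvw rcn zajnc
Hunk 6: at line 5 remove [bvw,rcn] add [gtyjs,chw] -> 8 lines: avupe rjlt irb owwlp ltno gtyjs chw zajnc
Hunk 7: at line 4 remove [ltno] add [oom] -> 8 lines: avupe rjlt irb owwlp oom gtyjs chw zajnc
Final line count: 8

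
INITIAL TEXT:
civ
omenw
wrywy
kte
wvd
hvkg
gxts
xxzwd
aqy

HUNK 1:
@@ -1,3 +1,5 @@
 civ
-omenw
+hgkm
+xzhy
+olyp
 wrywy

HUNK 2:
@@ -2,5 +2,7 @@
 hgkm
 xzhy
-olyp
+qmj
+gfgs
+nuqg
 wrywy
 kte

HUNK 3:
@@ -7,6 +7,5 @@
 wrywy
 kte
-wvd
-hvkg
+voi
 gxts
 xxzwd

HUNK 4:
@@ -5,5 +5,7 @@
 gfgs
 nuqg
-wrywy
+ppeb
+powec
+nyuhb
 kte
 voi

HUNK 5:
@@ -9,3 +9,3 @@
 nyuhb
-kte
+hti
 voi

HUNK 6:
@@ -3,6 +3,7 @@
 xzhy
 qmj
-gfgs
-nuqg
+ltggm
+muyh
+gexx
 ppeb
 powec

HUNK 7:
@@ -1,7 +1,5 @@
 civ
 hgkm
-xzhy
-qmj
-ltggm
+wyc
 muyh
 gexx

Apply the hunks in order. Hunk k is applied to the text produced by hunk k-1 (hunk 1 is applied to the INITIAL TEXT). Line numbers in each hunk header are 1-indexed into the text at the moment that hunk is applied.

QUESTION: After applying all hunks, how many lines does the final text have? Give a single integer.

Hunk 1: at line 1 remove [omenw] add [hgkm,xzhy,olyp] -> 11 lines: civ hgkm xzhy olyp wrywy kte wvd hvkg gxts xxzwd aqy
Hunk 2: at line 2 remove [olyp] add [qmj,gfgs,nuqg] -> 13 lines: civ hgkm xzhy qmj gfgs nuqg wrywy kte wvd hvkg gxts xxzwd aqy
Hunk 3: at line 7 remove [wvd,hvkg] add [voi] -> 12 lines: civ hgkm xzhy qmj gfgs nuqg wrywy kte voi gxts xxzwd aqy
Hunk 4: at line 5 remove [wrywy] add [ppeb,powec,nyuhb] -> 14 lines: civ hgkm xzhy qmj gfgs nuqg ppeb powec nyuhb kte voi gxts xxzwd aqy
Hunk 5: at line 9 remove [kte] add [hti] -> 14 lines: civ hgkm xzhy qmj gfgs nuqg ppeb powec nyuhb hti voi gxts xxzwd aqy
Hunk 6: at line 3 remove [gfgs,nuqg] add [ltggm,muyh,gexx] -> 15 lines: civ hgkm xzhy qmj ltggm muyh gexx ppeb powec nyuhb hti voi gxts xxzwd aqy
Hunk 7: at line 1 remove [xzhy,qmj,ltggm] add [wyc] -> 13 lines: civ hgkm wyc muyh gexx ppeb powec nyuhb hti voi gxts xxzwd aqy
Final line count: 13

Answer: 13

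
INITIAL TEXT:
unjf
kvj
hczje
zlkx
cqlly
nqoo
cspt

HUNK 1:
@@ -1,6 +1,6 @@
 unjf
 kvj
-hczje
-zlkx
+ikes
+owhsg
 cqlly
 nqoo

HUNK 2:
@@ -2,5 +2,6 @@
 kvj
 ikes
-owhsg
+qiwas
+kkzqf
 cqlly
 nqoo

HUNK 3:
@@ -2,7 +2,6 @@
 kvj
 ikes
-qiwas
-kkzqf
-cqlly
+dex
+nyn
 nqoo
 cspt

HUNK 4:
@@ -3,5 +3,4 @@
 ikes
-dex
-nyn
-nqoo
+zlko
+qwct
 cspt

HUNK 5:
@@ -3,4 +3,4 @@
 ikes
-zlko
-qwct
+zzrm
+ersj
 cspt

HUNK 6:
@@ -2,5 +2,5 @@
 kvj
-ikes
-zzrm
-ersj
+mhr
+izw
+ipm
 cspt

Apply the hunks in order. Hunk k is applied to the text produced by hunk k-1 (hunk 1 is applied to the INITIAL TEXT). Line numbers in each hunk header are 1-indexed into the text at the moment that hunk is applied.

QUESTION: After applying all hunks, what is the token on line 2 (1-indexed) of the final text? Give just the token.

Hunk 1: at line 1 remove [hczje,zlkx] add [ikes,owhsg] -> 7 lines: unjf kvj ikes owhsg cqlly nqoo cspt
Hunk 2: at line 2 remove [owhsg] add [qiwas,kkzqf] -> 8 lines: unjf kvj ikes qiwas kkzqf cqlly nqoo cspt
Hunk 3: at line 2 remove [qiwas,kkzqf,cqlly] add [dex,nyn] -> 7 lines: unjf kvj ikes dex nyn nqoo cspt
Hunk 4: at line 3 remove [dex,nyn,nqoo] add [zlko,qwct] -> 6 lines: unjf kvj ikes zlko qwct cspt
Hunk 5: at line 3 remove [zlko,qwct] add [zzrm,ersj] -> 6 lines: unjf kvj ikes zzrm ersj cspt
Hunk 6: at line 2 remove [ikes,zzrm,ersj] add [mhr,izw,ipm] -> 6 lines: unjf kvj mhr izw ipm cspt
Final line 2: kvj

Answer: kvj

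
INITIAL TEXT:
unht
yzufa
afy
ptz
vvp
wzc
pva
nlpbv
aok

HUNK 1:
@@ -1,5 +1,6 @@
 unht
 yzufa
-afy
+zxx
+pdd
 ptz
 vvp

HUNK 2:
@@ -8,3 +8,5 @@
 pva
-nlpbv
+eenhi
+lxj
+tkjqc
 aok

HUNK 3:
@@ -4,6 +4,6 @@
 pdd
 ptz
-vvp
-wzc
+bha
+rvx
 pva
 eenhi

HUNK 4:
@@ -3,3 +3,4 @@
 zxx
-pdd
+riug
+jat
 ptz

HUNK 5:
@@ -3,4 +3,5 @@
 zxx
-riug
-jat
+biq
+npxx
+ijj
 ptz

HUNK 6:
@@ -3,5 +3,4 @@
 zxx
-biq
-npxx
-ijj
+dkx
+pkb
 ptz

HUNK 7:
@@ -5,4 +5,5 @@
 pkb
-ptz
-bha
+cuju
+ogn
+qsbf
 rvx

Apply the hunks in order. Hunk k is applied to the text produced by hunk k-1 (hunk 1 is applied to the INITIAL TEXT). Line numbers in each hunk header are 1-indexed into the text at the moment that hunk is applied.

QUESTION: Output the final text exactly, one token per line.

Answer: unht
yzufa
zxx
dkx
pkb
cuju
ogn
qsbf
rvx
pva
eenhi
lxj
tkjqc
aok

Derivation:
Hunk 1: at line 1 remove [afy] add [zxx,pdd] -> 10 lines: unht yzufa zxx pdd ptz vvp wzc pva nlpbv aok
Hunk 2: at line 8 remove [nlpbv] add [eenhi,lxj,tkjqc] -> 12 lines: unht yzufa zxx pdd ptz vvp wzc pva eenhi lxj tkjqc aok
Hunk 3: at line 4 remove [vvp,wzc] add [bha,rvx] -> 12 lines: unht yzufa zxx pdd ptz bha rvx pva eenhi lxj tkjqc aok
Hunk 4: at line 3 remove [pdd] add [riug,jat] -> 13 lines: unht yzufa zxx riug jat ptz bha rvx pva eenhi lxj tkjqc aok
Hunk 5: at line 3 remove [riug,jat] add [biq,npxx,ijj] -> 14 lines: unht yzufa zxx biq npxx ijj ptz bha rvx pva eenhi lxj tkjqc aok
Hunk 6: at line 3 remove [biq,npxx,ijj] add [dkx,pkb] -> 13 lines: unht yzufa zxx dkx pkb ptz bha rvx pva eenhi lxj tkjqc aok
Hunk 7: at line 5 remove [ptz,bha] add [cuju,ogn,qsbf] -> 14 lines: unht yzufa zxx dkx pkb cuju ogn qsbf rvx pva eenhi lxj tkjqc aok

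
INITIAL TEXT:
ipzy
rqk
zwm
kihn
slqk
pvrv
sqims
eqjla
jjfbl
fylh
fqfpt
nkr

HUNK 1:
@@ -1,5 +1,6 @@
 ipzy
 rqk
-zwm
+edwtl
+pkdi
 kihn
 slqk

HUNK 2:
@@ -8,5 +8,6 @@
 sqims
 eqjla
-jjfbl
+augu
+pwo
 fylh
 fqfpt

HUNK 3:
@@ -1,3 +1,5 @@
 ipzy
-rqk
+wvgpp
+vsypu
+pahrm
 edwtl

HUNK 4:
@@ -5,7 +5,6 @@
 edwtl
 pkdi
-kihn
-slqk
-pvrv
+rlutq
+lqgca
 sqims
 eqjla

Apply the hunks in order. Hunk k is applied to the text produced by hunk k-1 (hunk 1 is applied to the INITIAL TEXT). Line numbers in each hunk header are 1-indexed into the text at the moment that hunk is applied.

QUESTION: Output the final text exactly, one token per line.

Answer: ipzy
wvgpp
vsypu
pahrm
edwtl
pkdi
rlutq
lqgca
sqims
eqjla
augu
pwo
fylh
fqfpt
nkr

Derivation:
Hunk 1: at line 1 remove [zwm] add [edwtl,pkdi] -> 13 lines: ipzy rqk edwtl pkdi kihn slqk pvrv sqims eqjla jjfbl fylh fqfpt nkr
Hunk 2: at line 8 remove [jjfbl] add [augu,pwo] -> 14 lines: ipzy rqk edwtl pkdi kihn slqk pvrv sqims eqjla augu pwo fylh fqfpt nkr
Hunk 3: at line 1 remove [rqk] add [wvgpp,vsypu,pahrm] -> 16 lines: ipzy wvgpp vsypu pahrm edwtl pkdi kihn slqk pvrv sqims eqjla augu pwo fylh fqfpt nkr
Hunk 4: at line 5 remove [kihn,slqk,pvrv] add [rlutq,lqgca] -> 15 lines: ipzy wvgpp vsypu pahrm edwtl pkdi rlutq lqgca sqims eqjla augu pwo fylh fqfpt nkr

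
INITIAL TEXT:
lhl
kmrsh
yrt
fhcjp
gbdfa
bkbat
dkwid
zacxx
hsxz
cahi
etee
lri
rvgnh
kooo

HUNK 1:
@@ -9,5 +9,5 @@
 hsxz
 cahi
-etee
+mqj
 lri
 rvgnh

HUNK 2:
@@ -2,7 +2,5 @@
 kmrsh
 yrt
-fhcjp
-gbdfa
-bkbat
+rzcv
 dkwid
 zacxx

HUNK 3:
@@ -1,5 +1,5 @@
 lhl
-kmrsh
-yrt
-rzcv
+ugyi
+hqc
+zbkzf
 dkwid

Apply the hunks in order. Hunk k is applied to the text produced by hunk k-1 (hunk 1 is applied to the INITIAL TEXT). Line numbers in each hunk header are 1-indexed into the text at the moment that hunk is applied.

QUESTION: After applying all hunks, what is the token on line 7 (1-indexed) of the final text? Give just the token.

Answer: hsxz

Derivation:
Hunk 1: at line 9 remove [etee] add [mqj] -> 14 lines: lhl kmrsh yrt fhcjp gbdfa bkbat dkwid zacxx hsxz cahi mqj lri rvgnh kooo
Hunk 2: at line 2 remove [fhcjp,gbdfa,bkbat] add [rzcv] -> 12 lines: lhl kmrsh yrt rzcv dkwid zacxx hsxz cahi mqj lri rvgnh kooo
Hunk 3: at line 1 remove [kmrsh,yrt,rzcv] add [ugyi,hqc,zbkzf] -> 12 lines: lhl ugyi hqc zbkzf dkwid zacxx hsxz cahi mqj lri rvgnh kooo
Final line 7: hsxz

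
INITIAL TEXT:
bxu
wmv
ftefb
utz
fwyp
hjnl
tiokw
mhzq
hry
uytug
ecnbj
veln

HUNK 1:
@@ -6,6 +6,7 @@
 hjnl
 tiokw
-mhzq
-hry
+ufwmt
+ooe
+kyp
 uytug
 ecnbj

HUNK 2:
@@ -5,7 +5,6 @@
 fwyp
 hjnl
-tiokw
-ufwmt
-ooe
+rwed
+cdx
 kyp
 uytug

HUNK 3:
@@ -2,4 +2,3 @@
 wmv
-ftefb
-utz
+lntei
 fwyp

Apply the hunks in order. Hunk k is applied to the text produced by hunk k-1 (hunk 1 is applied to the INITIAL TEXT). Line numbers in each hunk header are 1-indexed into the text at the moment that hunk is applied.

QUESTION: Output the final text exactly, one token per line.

Answer: bxu
wmv
lntei
fwyp
hjnl
rwed
cdx
kyp
uytug
ecnbj
veln

Derivation:
Hunk 1: at line 6 remove [mhzq,hry] add [ufwmt,ooe,kyp] -> 13 lines: bxu wmv ftefb utz fwyp hjnl tiokw ufwmt ooe kyp uytug ecnbj veln
Hunk 2: at line 5 remove [tiokw,ufwmt,ooe] add [rwed,cdx] -> 12 lines: bxu wmv ftefb utz fwyp hjnl rwed cdx kyp uytug ecnbj veln
Hunk 3: at line 2 remove [ftefb,utz] add [lntei] -> 11 lines: bxu wmv lntei fwyp hjnl rwed cdx kyp uytug ecnbj veln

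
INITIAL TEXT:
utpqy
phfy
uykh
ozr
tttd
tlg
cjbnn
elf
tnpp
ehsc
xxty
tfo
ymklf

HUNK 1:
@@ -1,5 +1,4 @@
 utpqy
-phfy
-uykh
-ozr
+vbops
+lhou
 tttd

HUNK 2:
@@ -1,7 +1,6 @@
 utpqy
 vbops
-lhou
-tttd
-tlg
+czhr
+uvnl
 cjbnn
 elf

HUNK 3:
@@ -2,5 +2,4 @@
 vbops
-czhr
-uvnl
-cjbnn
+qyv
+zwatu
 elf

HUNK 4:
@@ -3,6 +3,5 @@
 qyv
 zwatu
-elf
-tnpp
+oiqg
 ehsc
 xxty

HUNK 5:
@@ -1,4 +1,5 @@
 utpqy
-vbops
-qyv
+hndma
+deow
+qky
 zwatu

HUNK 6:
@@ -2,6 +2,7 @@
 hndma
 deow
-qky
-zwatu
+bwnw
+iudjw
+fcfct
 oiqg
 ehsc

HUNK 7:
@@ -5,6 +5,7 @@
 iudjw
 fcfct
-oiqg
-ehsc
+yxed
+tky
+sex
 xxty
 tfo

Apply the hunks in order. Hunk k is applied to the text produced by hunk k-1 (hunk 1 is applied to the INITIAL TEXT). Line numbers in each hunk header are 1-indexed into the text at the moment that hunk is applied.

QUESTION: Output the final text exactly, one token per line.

Answer: utpqy
hndma
deow
bwnw
iudjw
fcfct
yxed
tky
sex
xxty
tfo
ymklf

Derivation:
Hunk 1: at line 1 remove [phfy,uykh,ozr] add [vbops,lhou] -> 12 lines: utpqy vbops lhou tttd tlg cjbnn elf tnpp ehsc xxty tfo ymklf
Hunk 2: at line 1 remove [lhou,tttd,tlg] add [czhr,uvnl] -> 11 lines: utpqy vbops czhr uvnl cjbnn elf tnpp ehsc xxty tfo ymklf
Hunk 3: at line 2 remove [czhr,uvnl,cjbnn] add [qyv,zwatu] -> 10 lines: utpqy vbops qyv zwatu elf tnpp ehsc xxty tfo ymklf
Hunk 4: at line 3 remove [elf,tnpp] add [oiqg] -> 9 lines: utpqy vbops qyv zwatu oiqg ehsc xxty tfo ymklf
Hunk 5: at line 1 remove [vbops,qyv] add [hndma,deow,qky] -> 10 lines: utpqy hndma deow qky zwatu oiqg ehsc xxty tfo ymklf
Hunk 6: at line 2 remove [qky,zwatu] add [bwnw,iudjw,fcfct] -> 11 lines: utpqy hndma deow bwnw iudjw fcfct oiqg ehsc xxty tfo ymklf
Hunk 7: at line 5 remove [oiqg,ehsc] add [yxed,tky,sex] -> 12 lines: utpqy hndma deow bwnw iudjw fcfct yxed tky sex xxty tfo ymklf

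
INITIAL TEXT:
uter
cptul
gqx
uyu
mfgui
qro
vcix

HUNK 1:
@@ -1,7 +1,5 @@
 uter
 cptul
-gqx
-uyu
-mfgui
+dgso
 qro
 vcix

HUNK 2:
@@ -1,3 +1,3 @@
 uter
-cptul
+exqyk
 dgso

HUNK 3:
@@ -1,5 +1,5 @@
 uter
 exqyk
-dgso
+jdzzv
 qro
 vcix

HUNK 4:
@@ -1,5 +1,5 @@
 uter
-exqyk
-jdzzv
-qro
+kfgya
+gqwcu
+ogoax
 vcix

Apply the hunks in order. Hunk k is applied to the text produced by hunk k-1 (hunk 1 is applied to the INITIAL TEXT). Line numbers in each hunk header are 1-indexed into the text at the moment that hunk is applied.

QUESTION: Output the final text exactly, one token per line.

Hunk 1: at line 1 remove [gqx,uyu,mfgui] add [dgso] -> 5 lines: uter cptul dgso qro vcix
Hunk 2: at line 1 remove [cptul] add [exqyk] -> 5 lines: uter exqyk dgso qro vcix
Hunk 3: at line 1 remove [dgso] add [jdzzv] -> 5 lines: uter exqyk jdzzv qro vcix
Hunk 4: at line 1 remove [exqyk,jdzzv,qro] add [kfgya,gqwcu,ogoax] -> 5 lines: uter kfgya gqwcu ogoax vcix

Answer: uter
kfgya
gqwcu
ogoax
vcix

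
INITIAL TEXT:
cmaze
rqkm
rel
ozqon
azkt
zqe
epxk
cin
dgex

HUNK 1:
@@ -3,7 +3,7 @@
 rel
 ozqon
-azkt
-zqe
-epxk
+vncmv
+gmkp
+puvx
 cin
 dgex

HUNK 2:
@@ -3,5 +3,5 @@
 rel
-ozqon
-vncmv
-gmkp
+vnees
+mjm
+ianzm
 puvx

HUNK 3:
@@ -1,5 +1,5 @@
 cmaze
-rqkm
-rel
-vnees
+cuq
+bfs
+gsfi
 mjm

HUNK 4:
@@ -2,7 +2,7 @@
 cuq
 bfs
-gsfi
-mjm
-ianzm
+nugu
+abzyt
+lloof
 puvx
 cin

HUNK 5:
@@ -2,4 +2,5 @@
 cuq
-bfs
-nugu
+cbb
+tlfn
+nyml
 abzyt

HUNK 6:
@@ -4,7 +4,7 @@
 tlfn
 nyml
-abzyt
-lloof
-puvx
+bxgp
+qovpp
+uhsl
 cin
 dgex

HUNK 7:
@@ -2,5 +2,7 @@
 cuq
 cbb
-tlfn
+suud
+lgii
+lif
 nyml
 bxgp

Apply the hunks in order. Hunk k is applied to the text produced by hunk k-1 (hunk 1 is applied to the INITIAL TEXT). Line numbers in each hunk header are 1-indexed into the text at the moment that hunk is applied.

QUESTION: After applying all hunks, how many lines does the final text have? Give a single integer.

Hunk 1: at line 3 remove [azkt,zqe,epxk] add [vncmv,gmkp,puvx] -> 9 lines: cmaze rqkm rel ozqon vncmv gmkp puvx cin dgex
Hunk 2: at line 3 remove [ozqon,vncmv,gmkp] add [vnees,mjm,ianzm] -> 9 lines: cmaze rqkm rel vnees mjm ianzm puvx cin dgex
Hunk 3: at line 1 remove [rqkm,rel,vnees] add [cuq,bfs,gsfi] -> 9 lines: cmaze cuq bfs gsfi mjm ianzm puvx cin dgex
Hunk 4: at line 2 remove [gsfi,mjm,ianzm] add [nugu,abzyt,lloof] -> 9 lines: cmaze cuq bfs nugu abzyt lloof puvx cin dgex
Hunk 5: at line 2 remove [bfs,nugu] add [cbb,tlfn,nyml] -> 10 lines: cmaze cuq cbb tlfn nyml abzyt lloof puvx cin dgex
Hunk 6: at line 4 remove [abzyt,lloof,puvx] add [bxgp,qovpp,uhsl] -> 10 lines: cmaze cuq cbb tlfn nyml bxgp qovpp uhsl cin dgex
Hunk 7: at line 2 remove [tlfn] add [suud,lgii,lif] -> 12 lines: cmaze cuq cbb suud lgii lif nyml bxgp qovpp uhsl cin dgex
Final line count: 12

Answer: 12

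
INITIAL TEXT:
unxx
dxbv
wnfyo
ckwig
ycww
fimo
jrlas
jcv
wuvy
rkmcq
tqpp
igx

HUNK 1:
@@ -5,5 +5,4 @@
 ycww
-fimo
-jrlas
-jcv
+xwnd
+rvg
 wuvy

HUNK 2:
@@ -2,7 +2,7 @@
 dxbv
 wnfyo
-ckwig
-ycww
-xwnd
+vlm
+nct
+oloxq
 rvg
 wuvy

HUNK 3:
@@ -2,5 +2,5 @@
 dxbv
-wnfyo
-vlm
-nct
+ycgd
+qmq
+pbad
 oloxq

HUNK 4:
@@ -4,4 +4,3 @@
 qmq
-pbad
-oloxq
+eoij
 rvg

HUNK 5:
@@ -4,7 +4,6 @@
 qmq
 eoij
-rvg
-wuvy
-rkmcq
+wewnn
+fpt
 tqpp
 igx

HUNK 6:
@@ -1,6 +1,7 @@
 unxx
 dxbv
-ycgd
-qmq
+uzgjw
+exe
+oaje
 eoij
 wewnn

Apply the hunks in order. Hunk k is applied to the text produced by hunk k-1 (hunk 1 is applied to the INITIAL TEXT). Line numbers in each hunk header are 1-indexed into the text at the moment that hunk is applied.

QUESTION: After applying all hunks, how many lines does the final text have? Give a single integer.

Hunk 1: at line 5 remove [fimo,jrlas,jcv] add [xwnd,rvg] -> 11 lines: unxx dxbv wnfyo ckwig ycww xwnd rvg wuvy rkmcq tqpp igx
Hunk 2: at line 2 remove [ckwig,ycww,xwnd] add [vlm,nct,oloxq] -> 11 lines: unxx dxbv wnfyo vlm nct oloxq rvg wuvy rkmcq tqpp igx
Hunk 3: at line 2 remove [wnfyo,vlm,nct] add [ycgd,qmq,pbad] -> 11 lines: unxx dxbv ycgd qmq pbad oloxq rvg wuvy rkmcq tqpp igx
Hunk 4: at line 4 remove [pbad,oloxq] add [eoij] -> 10 lines: unxx dxbv ycgd qmq eoij rvg wuvy rkmcq tqpp igx
Hunk 5: at line 4 remove [rvg,wuvy,rkmcq] add [wewnn,fpt] -> 9 lines: unxx dxbv ycgd qmq eoij wewnn fpt tqpp igx
Hunk 6: at line 1 remove [ycgd,qmq] add [uzgjw,exe,oaje] -> 10 lines: unxx dxbv uzgjw exe oaje eoij wewnn fpt tqpp igx
Final line count: 10

Answer: 10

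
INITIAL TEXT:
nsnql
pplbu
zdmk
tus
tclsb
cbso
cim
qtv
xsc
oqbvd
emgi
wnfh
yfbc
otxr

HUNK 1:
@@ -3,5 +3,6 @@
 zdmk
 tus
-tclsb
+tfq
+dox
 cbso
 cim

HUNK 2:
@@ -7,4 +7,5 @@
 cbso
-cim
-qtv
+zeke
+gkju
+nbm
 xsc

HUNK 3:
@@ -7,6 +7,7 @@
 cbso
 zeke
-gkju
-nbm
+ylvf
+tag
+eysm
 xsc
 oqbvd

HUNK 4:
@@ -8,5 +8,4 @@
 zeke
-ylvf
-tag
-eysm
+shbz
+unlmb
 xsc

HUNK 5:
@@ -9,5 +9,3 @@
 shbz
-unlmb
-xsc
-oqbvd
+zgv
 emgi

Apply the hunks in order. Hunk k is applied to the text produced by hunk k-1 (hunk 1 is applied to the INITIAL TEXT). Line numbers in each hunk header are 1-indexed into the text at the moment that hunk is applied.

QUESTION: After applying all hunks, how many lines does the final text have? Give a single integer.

Answer: 14

Derivation:
Hunk 1: at line 3 remove [tclsb] add [tfq,dox] -> 15 lines: nsnql pplbu zdmk tus tfq dox cbso cim qtv xsc oqbvd emgi wnfh yfbc otxr
Hunk 2: at line 7 remove [cim,qtv] add [zeke,gkju,nbm] -> 16 lines: nsnql pplbu zdmk tus tfq dox cbso zeke gkju nbm xsc oqbvd emgi wnfh yfbc otxr
Hunk 3: at line 7 remove [gkju,nbm] add [ylvf,tag,eysm] -> 17 lines: nsnql pplbu zdmk tus tfq dox cbso zeke ylvf tag eysm xsc oqbvd emgi wnfh yfbc otxr
Hunk 4: at line 8 remove [ylvf,tag,eysm] add [shbz,unlmb] -> 16 lines: nsnql pplbu zdmk tus tfq dox cbso zeke shbz unlmb xsc oqbvd emgi wnfh yfbc otxr
Hunk 5: at line 9 remove [unlmb,xsc,oqbvd] add [zgv] -> 14 lines: nsnql pplbu zdmk tus tfq dox cbso zeke shbz zgv emgi wnfh yfbc otxr
Final line count: 14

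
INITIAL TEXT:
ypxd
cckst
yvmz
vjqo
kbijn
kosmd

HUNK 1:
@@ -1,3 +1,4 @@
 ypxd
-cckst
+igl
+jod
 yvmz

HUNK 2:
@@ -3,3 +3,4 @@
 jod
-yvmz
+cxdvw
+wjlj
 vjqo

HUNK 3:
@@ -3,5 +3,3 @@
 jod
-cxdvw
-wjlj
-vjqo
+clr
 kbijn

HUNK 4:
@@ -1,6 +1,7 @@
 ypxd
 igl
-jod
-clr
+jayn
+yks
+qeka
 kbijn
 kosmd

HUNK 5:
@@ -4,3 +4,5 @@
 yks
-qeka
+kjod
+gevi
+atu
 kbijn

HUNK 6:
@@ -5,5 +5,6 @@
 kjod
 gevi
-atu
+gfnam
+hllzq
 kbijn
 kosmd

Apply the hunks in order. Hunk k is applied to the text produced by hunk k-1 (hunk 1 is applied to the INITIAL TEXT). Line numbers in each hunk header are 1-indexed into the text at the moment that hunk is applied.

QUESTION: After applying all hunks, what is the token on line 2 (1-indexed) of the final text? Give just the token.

Answer: igl

Derivation:
Hunk 1: at line 1 remove [cckst] add [igl,jod] -> 7 lines: ypxd igl jod yvmz vjqo kbijn kosmd
Hunk 2: at line 3 remove [yvmz] add [cxdvw,wjlj] -> 8 lines: ypxd igl jod cxdvw wjlj vjqo kbijn kosmd
Hunk 3: at line 3 remove [cxdvw,wjlj,vjqo] add [clr] -> 6 lines: ypxd igl jod clr kbijn kosmd
Hunk 4: at line 1 remove [jod,clr] add [jayn,yks,qeka] -> 7 lines: ypxd igl jayn yks qeka kbijn kosmd
Hunk 5: at line 4 remove [qeka] add [kjod,gevi,atu] -> 9 lines: ypxd igl jayn yks kjod gevi atu kbijn kosmd
Hunk 6: at line 5 remove [atu] add [gfnam,hllzq] -> 10 lines: ypxd igl jayn yks kjod gevi gfnam hllzq kbijn kosmd
Final line 2: igl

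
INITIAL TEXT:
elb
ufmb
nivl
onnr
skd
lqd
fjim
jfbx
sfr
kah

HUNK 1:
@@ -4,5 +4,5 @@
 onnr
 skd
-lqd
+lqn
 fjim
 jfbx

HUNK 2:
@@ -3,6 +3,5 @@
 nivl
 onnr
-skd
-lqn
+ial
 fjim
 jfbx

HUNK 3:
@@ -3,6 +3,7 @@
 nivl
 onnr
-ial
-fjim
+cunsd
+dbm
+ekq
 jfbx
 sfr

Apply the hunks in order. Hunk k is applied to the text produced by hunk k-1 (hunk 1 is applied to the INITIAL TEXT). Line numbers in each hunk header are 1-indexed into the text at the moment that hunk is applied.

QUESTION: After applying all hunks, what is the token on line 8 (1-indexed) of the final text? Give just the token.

Answer: jfbx

Derivation:
Hunk 1: at line 4 remove [lqd] add [lqn] -> 10 lines: elb ufmb nivl onnr skd lqn fjim jfbx sfr kah
Hunk 2: at line 3 remove [skd,lqn] add [ial] -> 9 lines: elb ufmb nivl onnr ial fjim jfbx sfr kah
Hunk 3: at line 3 remove [ial,fjim] add [cunsd,dbm,ekq] -> 10 lines: elb ufmb nivl onnr cunsd dbm ekq jfbx sfr kah
Final line 8: jfbx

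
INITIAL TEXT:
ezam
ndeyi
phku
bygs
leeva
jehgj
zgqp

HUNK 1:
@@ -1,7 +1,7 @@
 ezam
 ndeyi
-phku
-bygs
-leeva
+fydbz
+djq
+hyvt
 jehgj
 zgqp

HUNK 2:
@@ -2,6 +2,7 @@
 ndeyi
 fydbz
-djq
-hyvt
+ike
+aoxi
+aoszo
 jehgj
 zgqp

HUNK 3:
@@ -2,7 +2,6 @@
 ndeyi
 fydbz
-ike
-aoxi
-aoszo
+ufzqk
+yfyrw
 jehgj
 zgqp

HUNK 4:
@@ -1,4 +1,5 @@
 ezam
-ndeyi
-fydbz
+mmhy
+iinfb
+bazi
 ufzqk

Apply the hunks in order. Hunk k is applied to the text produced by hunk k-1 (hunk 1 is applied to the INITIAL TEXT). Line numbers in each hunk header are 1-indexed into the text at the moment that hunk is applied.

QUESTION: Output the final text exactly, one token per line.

Hunk 1: at line 1 remove [phku,bygs,leeva] add [fydbz,djq,hyvt] -> 7 lines: ezam ndeyi fydbz djq hyvt jehgj zgqp
Hunk 2: at line 2 remove [djq,hyvt] add [ike,aoxi,aoszo] -> 8 lines: ezam ndeyi fydbz ike aoxi aoszo jehgj zgqp
Hunk 3: at line 2 remove [ike,aoxi,aoszo] add [ufzqk,yfyrw] -> 7 lines: ezam ndeyi fydbz ufzqk yfyrw jehgj zgqp
Hunk 4: at line 1 remove [ndeyi,fydbz] add [mmhy,iinfb,bazi] -> 8 lines: ezam mmhy iinfb bazi ufzqk yfyrw jehgj zgqp

Answer: ezam
mmhy
iinfb
bazi
ufzqk
yfyrw
jehgj
zgqp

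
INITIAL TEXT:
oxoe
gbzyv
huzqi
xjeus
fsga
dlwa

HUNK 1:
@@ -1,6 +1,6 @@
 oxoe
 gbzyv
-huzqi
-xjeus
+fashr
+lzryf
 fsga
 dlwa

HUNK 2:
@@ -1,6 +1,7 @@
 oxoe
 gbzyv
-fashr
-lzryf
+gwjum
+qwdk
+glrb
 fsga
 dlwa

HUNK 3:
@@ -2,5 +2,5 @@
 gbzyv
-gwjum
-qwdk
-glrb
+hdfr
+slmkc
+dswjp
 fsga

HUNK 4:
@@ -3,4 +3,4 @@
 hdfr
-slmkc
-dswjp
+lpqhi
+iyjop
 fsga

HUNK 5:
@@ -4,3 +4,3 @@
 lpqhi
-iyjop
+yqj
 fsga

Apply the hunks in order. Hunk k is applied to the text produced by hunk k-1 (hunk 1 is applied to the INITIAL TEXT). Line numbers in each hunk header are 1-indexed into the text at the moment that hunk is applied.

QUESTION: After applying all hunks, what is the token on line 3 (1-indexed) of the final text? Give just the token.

Hunk 1: at line 1 remove [huzqi,xjeus] add [fashr,lzryf] -> 6 lines: oxoe gbzyv fashr lzryf fsga dlwa
Hunk 2: at line 1 remove [fashr,lzryf] add [gwjum,qwdk,glrb] -> 7 lines: oxoe gbzyv gwjum qwdk glrb fsga dlwa
Hunk 3: at line 2 remove [gwjum,qwdk,glrb] add [hdfr,slmkc,dswjp] -> 7 lines: oxoe gbzyv hdfr slmkc dswjp fsga dlwa
Hunk 4: at line 3 remove [slmkc,dswjp] add [lpqhi,iyjop] -> 7 lines: oxoe gbzyv hdfr lpqhi iyjop fsga dlwa
Hunk 5: at line 4 remove [iyjop] add [yqj] -> 7 lines: oxoe gbzyv hdfr lpqhi yqj fsga dlwa
Final line 3: hdfr

Answer: hdfr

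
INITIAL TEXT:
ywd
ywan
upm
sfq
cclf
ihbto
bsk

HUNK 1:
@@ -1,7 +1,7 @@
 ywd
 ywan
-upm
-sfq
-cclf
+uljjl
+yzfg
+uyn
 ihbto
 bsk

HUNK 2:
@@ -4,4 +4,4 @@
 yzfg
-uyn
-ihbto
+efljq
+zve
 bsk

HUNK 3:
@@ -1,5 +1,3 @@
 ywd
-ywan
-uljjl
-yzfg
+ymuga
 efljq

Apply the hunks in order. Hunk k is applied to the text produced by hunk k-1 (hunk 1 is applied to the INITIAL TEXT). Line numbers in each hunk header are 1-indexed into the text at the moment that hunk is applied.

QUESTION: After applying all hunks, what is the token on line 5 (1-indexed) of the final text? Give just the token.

Hunk 1: at line 1 remove [upm,sfq,cclf] add [uljjl,yzfg,uyn] -> 7 lines: ywd ywan uljjl yzfg uyn ihbto bsk
Hunk 2: at line 4 remove [uyn,ihbto] add [efljq,zve] -> 7 lines: ywd ywan uljjl yzfg efljq zve bsk
Hunk 3: at line 1 remove [ywan,uljjl,yzfg] add [ymuga] -> 5 lines: ywd ymuga efljq zve bsk
Final line 5: bsk

Answer: bsk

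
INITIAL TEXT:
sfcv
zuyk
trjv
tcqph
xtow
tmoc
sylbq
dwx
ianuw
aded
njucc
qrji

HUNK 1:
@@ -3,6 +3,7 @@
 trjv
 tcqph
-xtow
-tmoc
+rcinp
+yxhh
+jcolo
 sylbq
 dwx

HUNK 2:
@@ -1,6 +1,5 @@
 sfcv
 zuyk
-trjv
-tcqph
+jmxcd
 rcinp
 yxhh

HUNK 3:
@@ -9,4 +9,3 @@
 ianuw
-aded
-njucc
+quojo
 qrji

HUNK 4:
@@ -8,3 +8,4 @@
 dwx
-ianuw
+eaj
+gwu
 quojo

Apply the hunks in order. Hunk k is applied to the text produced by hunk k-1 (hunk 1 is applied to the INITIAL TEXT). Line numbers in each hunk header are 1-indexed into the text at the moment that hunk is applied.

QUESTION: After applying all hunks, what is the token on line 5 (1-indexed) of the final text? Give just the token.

Answer: yxhh

Derivation:
Hunk 1: at line 3 remove [xtow,tmoc] add [rcinp,yxhh,jcolo] -> 13 lines: sfcv zuyk trjv tcqph rcinp yxhh jcolo sylbq dwx ianuw aded njucc qrji
Hunk 2: at line 1 remove [trjv,tcqph] add [jmxcd] -> 12 lines: sfcv zuyk jmxcd rcinp yxhh jcolo sylbq dwx ianuw aded njucc qrji
Hunk 3: at line 9 remove [aded,njucc] add [quojo] -> 11 lines: sfcv zuyk jmxcd rcinp yxhh jcolo sylbq dwx ianuw quojo qrji
Hunk 4: at line 8 remove [ianuw] add [eaj,gwu] -> 12 lines: sfcv zuyk jmxcd rcinp yxhh jcolo sylbq dwx eaj gwu quojo qrji
Final line 5: yxhh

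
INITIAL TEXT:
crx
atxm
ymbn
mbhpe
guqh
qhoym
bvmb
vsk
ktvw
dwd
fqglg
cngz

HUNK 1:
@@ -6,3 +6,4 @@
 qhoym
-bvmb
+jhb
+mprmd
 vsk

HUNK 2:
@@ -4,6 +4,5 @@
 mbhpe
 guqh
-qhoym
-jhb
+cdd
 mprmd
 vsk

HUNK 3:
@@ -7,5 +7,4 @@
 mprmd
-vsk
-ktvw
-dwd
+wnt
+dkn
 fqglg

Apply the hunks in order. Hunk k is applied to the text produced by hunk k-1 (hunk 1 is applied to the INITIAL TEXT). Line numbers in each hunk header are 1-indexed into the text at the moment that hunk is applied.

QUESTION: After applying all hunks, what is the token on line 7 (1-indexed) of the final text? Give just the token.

Hunk 1: at line 6 remove [bvmb] add [jhb,mprmd] -> 13 lines: crx atxm ymbn mbhpe guqh qhoym jhb mprmd vsk ktvw dwd fqglg cngz
Hunk 2: at line 4 remove [qhoym,jhb] add [cdd] -> 12 lines: crx atxm ymbn mbhpe guqh cdd mprmd vsk ktvw dwd fqglg cngz
Hunk 3: at line 7 remove [vsk,ktvw,dwd] add [wnt,dkn] -> 11 lines: crx atxm ymbn mbhpe guqh cdd mprmd wnt dkn fqglg cngz
Final line 7: mprmd

Answer: mprmd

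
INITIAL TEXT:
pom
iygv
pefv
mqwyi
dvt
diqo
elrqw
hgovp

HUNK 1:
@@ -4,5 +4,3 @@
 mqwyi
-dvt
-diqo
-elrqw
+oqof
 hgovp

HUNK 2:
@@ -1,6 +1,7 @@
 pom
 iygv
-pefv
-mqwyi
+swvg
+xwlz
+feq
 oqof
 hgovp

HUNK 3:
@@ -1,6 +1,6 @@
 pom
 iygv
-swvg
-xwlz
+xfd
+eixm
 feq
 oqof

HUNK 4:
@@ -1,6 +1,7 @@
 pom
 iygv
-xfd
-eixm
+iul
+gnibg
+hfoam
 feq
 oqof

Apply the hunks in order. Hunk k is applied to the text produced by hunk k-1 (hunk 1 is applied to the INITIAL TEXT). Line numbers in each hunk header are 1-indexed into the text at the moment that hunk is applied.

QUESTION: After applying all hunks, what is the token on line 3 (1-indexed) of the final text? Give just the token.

Hunk 1: at line 4 remove [dvt,diqo,elrqw] add [oqof] -> 6 lines: pom iygv pefv mqwyi oqof hgovp
Hunk 2: at line 1 remove [pefv,mqwyi] add [swvg,xwlz,feq] -> 7 lines: pom iygv swvg xwlz feq oqof hgovp
Hunk 3: at line 1 remove [swvg,xwlz] add [xfd,eixm] -> 7 lines: pom iygv xfd eixm feq oqof hgovp
Hunk 4: at line 1 remove [xfd,eixm] add [iul,gnibg,hfoam] -> 8 lines: pom iygv iul gnibg hfoam feq oqof hgovp
Final line 3: iul

Answer: iul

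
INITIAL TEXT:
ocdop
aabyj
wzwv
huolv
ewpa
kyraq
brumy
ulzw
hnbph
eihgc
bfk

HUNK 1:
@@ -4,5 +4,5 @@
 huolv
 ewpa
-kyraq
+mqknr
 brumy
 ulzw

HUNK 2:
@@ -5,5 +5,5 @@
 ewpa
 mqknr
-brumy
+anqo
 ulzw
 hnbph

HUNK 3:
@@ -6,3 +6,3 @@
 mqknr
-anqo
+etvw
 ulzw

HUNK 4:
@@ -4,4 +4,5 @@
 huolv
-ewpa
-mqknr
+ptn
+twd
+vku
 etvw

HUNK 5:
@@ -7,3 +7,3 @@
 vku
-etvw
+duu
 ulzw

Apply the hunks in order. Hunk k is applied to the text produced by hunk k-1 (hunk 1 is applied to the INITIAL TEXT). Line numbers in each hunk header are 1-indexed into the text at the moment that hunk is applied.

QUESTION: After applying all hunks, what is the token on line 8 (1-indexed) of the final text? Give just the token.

Hunk 1: at line 4 remove [kyraq] add [mqknr] -> 11 lines: ocdop aabyj wzwv huolv ewpa mqknr brumy ulzw hnbph eihgc bfk
Hunk 2: at line 5 remove [brumy] add [anqo] -> 11 lines: ocdop aabyj wzwv huolv ewpa mqknr anqo ulzw hnbph eihgc bfk
Hunk 3: at line 6 remove [anqo] add [etvw] -> 11 lines: ocdop aabyj wzwv huolv ewpa mqknr etvw ulzw hnbph eihgc bfk
Hunk 4: at line 4 remove [ewpa,mqknr] add [ptn,twd,vku] -> 12 lines: ocdop aabyj wzwv huolv ptn twd vku etvw ulzw hnbph eihgc bfk
Hunk 5: at line 7 remove [etvw] add [duu] -> 12 lines: ocdop aabyj wzwv huolv ptn twd vku duu ulzw hnbph eihgc bfk
Final line 8: duu

Answer: duu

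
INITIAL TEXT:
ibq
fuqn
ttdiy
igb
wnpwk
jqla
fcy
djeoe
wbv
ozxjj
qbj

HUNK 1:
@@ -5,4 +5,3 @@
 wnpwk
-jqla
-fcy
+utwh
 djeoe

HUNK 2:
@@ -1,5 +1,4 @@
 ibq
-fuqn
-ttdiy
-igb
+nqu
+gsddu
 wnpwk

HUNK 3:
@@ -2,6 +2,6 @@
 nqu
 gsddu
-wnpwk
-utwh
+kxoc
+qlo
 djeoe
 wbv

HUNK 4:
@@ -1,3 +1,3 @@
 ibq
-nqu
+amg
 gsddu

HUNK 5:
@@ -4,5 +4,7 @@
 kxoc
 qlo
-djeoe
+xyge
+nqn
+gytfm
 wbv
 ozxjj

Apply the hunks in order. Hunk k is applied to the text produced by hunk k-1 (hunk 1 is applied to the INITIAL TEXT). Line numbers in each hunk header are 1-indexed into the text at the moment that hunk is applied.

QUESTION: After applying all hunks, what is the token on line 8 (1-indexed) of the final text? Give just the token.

Hunk 1: at line 5 remove [jqla,fcy] add [utwh] -> 10 lines: ibq fuqn ttdiy igb wnpwk utwh djeoe wbv ozxjj qbj
Hunk 2: at line 1 remove [fuqn,ttdiy,igb] add [nqu,gsddu] -> 9 lines: ibq nqu gsddu wnpwk utwh djeoe wbv ozxjj qbj
Hunk 3: at line 2 remove [wnpwk,utwh] add [kxoc,qlo] -> 9 lines: ibq nqu gsddu kxoc qlo djeoe wbv ozxjj qbj
Hunk 4: at line 1 remove [nqu] add [amg] -> 9 lines: ibq amg gsddu kxoc qlo djeoe wbv ozxjj qbj
Hunk 5: at line 4 remove [djeoe] add [xyge,nqn,gytfm] -> 11 lines: ibq amg gsddu kxoc qlo xyge nqn gytfm wbv ozxjj qbj
Final line 8: gytfm

Answer: gytfm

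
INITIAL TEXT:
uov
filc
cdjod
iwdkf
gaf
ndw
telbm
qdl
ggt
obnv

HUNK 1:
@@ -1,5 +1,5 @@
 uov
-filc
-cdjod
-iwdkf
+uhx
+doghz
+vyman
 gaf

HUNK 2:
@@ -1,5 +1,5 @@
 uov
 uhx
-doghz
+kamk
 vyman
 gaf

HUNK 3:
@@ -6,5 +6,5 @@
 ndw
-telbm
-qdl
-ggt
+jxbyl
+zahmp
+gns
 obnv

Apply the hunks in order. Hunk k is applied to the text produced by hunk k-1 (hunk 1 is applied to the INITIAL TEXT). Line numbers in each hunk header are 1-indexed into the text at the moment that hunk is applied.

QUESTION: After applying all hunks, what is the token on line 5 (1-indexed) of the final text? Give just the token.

Hunk 1: at line 1 remove [filc,cdjod,iwdkf] add [uhx,doghz,vyman] -> 10 lines: uov uhx doghz vyman gaf ndw telbm qdl ggt obnv
Hunk 2: at line 1 remove [doghz] add [kamk] -> 10 lines: uov uhx kamk vyman gaf ndw telbm qdl ggt obnv
Hunk 3: at line 6 remove [telbm,qdl,ggt] add [jxbyl,zahmp,gns] -> 10 lines: uov uhx kamk vyman gaf ndw jxbyl zahmp gns obnv
Final line 5: gaf

Answer: gaf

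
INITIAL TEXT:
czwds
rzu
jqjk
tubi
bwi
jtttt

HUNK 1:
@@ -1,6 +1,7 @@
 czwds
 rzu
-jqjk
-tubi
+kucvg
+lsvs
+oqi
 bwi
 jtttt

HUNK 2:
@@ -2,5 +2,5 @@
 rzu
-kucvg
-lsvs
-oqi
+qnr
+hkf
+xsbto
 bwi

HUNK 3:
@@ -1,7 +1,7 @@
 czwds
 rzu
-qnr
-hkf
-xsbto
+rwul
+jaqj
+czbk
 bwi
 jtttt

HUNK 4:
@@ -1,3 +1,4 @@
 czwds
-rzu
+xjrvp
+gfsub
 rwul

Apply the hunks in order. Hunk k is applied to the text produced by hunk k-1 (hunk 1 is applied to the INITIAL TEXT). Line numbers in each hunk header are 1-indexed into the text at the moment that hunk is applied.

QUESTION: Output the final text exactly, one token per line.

Answer: czwds
xjrvp
gfsub
rwul
jaqj
czbk
bwi
jtttt

Derivation:
Hunk 1: at line 1 remove [jqjk,tubi] add [kucvg,lsvs,oqi] -> 7 lines: czwds rzu kucvg lsvs oqi bwi jtttt
Hunk 2: at line 2 remove [kucvg,lsvs,oqi] add [qnr,hkf,xsbto] -> 7 lines: czwds rzu qnr hkf xsbto bwi jtttt
Hunk 3: at line 1 remove [qnr,hkf,xsbto] add [rwul,jaqj,czbk] -> 7 lines: czwds rzu rwul jaqj czbk bwi jtttt
Hunk 4: at line 1 remove [rzu] add [xjrvp,gfsub] -> 8 lines: czwds xjrvp gfsub rwul jaqj czbk bwi jtttt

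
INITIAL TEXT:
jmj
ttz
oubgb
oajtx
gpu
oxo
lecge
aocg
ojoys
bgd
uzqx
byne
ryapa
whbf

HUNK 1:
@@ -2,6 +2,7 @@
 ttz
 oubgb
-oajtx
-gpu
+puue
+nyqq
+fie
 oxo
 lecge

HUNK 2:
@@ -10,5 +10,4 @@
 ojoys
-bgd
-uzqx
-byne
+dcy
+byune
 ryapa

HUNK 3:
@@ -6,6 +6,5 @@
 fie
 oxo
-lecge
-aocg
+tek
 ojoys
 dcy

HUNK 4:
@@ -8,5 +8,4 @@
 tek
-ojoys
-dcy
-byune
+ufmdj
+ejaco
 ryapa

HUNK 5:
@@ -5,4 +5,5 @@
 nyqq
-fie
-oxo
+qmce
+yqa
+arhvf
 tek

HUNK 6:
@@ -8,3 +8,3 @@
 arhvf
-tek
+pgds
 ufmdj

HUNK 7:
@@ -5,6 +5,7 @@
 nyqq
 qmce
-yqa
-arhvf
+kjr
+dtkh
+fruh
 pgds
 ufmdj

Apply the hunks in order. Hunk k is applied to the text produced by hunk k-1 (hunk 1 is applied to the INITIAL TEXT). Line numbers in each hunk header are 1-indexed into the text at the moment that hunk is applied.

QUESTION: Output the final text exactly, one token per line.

Hunk 1: at line 2 remove [oajtx,gpu] add [puue,nyqq,fie] -> 15 lines: jmj ttz oubgb puue nyqq fie oxo lecge aocg ojoys bgd uzqx byne ryapa whbf
Hunk 2: at line 10 remove [bgd,uzqx,byne] add [dcy,byune] -> 14 lines: jmj ttz oubgb puue nyqq fie oxo lecge aocg ojoys dcy byune ryapa whbf
Hunk 3: at line 6 remove [lecge,aocg] add [tek] -> 13 lines: jmj ttz oubgb puue nyqq fie oxo tek ojoys dcy byune ryapa whbf
Hunk 4: at line 8 remove [ojoys,dcy,byune] add [ufmdj,ejaco] -> 12 lines: jmj ttz oubgb puue nyqq fie oxo tek ufmdj ejaco ryapa whbf
Hunk 5: at line 5 remove [fie,oxo] add [qmce,yqa,arhvf] -> 13 lines: jmj ttz oubgb puue nyqq qmce yqa arhvf tek ufmdj ejaco ryapa whbf
Hunk 6: at line 8 remove [tek] add [pgds] -> 13 lines: jmj ttz oubgb puue nyqq qmce yqa arhvf pgds ufmdj ejaco ryapa whbf
Hunk 7: at line 5 remove [yqa,arhvf] add [kjr,dtkh,fruh] -> 14 lines: jmj ttz oubgb puue nyqq qmce kjr dtkh fruh pgds ufmdj ejaco ryapa whbf

Answer: jmj
ttz
oubgb
puue
nyqq
qmce
kjr
dtkh
fruh
pgds
ufmdj
ejaco
ryapa
whbf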